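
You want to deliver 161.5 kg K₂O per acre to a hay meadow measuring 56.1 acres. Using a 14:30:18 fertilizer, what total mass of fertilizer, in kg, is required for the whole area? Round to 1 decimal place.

50334.2 kg

Product per acre = 161.5 / 18% = 897.222 kg.
Total product = 897.222 × 56.1 = 50334.17 kg.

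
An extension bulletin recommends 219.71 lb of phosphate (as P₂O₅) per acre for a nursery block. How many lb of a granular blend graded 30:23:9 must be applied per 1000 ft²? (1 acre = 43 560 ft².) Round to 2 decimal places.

Product per acre = 219.71 / 23% = 955.261 lb.
Convert to per 1000 ft²: 955.261 × 0.0229568 = 21.9298 lb.

21.93 lb of product per thousand sq ft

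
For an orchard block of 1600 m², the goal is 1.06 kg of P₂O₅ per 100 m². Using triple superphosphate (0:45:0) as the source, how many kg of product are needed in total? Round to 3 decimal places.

37.689 kg

Product per 100 m² = 1.06 / 45% = 2.35556 kg.
Total product = 2.35556 × 1600 / 100 = 37.6889 kg.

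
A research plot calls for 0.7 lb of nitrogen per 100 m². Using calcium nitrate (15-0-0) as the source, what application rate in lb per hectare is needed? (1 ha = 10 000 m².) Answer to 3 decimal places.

466.667 lb of product per hectare

Product per 100 m² = 0.7 / 15% = 4.66667 lb.
Convert to per hectare: 4.66667 × 100 = 466.6667 lb.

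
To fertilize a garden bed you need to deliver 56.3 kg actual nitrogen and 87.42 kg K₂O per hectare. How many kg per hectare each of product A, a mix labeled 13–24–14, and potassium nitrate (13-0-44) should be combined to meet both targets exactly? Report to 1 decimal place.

Let a = kg of product A, b = kg of potassium nitrate (per hectare).
N: 0.13·a + 0.13·b = 56.3
K₂O: 0.14·a + 0.44·b = 87.42
Eliminate b: (row1) − 0.13/0.44·(row2) → 0.0886364·a = 30.4714, so a = 343.779.
Then b = (87.42 − 0.14·343.779) / 0.44 = 89.2974.

343.8 kg product A, 89.3 kg potassium nitrate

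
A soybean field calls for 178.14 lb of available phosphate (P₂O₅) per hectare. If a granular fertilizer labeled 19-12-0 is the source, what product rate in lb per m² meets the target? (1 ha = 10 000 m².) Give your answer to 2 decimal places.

Product per hectare = 178.14 / 12% = 1484.5 lb.
Convert to per m²: 1484.5 × 0.0001 = 0.14845 lb.

0.15 lb of product per sq m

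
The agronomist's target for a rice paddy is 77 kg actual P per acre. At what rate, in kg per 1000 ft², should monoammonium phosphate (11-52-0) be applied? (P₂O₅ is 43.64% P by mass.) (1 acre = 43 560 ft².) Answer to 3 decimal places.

As P₂O₅: 77 / 0.4364 = 176.444 kg per acre.
Product per acre = 176.444 / 52% = 339.315 kg.
Convert to per 1000 ft²: 339.315 × 0.0229568 = 7.78959 kg.

7.790 kg of product per thousand sq ft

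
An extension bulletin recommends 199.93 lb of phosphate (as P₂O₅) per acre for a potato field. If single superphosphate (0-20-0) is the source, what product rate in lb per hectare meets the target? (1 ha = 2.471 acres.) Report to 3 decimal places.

2470.135 lb of product per hectare

Product per acre = 199.93 / 20% = 999.65 lb.
Convert to per hectare: 999.65 × 2.471 = 2470.1352 lb.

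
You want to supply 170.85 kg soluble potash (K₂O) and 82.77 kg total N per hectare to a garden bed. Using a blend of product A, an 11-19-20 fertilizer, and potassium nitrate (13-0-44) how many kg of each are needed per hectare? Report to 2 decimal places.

Per-hectare balance (a = product A, b = potassium nitrate):
K₂O: 0.2·a + 0.44·b = 170.85
N: 0.11·a + 0.13·b = 82.77
Solving simultaneously: a = 634.299, b = 99.9777.

634.30 kg product A, 99.98 kg potassium nitrate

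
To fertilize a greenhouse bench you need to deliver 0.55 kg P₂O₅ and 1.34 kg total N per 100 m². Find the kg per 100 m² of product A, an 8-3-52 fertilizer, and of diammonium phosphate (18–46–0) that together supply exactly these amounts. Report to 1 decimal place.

16.5 kg product A, 0.1 kg diammonium phosphate

Let a = kg of product A, b = kg of diammonium phosphate (per 100 m²).
P₂O₅: 0.03·a + 0.46·b = 0.55
N: 0.08·a + 0.18·b = 1.34
From row1: a = (0.55 − 0.46·b) / 0.03.
Into row2: 0.08·(0.55 − 0.46·b)/0.03 + 0.18·b = 1.34 → b = 0.121019, a = 16.4777.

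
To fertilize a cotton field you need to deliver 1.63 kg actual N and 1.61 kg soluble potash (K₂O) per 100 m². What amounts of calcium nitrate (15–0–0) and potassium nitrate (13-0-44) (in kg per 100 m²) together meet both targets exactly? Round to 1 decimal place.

7.7 kg calcium nitrate, 3.7 kg potassium nitrate

Per-100 m² balance (a = calcium nitrate, b = potassium nitrate):
N: 0.15·a + 0.13·b = 1.63
K₂O: 0·a + 0.44·b = 1.61
Solving simultaneously: a = 7.69545, b = 3.65909.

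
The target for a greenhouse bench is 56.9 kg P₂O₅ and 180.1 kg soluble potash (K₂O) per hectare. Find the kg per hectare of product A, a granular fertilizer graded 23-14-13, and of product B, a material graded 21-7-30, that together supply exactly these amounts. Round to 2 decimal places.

With a, b = kg per hectare of product A and product B:
P₂O₅: 0.14·a + 0.07·b = 56.9
K₂O: 0.13·a + 0.3·b = 180.1
Eliminate b: (row1) − 0.07/0.3·(row2) → 0.109667·a = 14.8767, so a = 135.653.
Then b = (180.1 − 0.13·135.653) / 0.3 = 541.5502.

135.65 kg product A, 541.55 kg product B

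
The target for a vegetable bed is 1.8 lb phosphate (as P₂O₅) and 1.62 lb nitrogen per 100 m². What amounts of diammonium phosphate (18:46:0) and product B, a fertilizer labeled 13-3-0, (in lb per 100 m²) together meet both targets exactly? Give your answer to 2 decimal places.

With a, b = lb per 100 m² of diammonium phosphate and product B:
P₂O₅: 0.46·a + 0.03·b = 1.8
N: 0.18·a + 0.13·b = 1.62
From row1: a = (1.8 − 0.03·b) / 0.46.
Into row2: 0.18·(1.8 − 0.03·b)/0.46 + 0.13·b = 1.62 → b = 7.74265, a = 3.40809.

3.41 lb diammonium phosphate, 7.74 lb product B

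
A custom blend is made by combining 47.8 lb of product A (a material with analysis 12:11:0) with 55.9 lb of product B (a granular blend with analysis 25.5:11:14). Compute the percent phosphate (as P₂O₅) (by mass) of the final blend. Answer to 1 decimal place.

11.0% P₂O₅

Total mass = 47.8 + 55.9 = 103.7 lb.
P₂O₅ mass = 11%×47.8 + 11%×55.9 = 11.407 lb.
% P₂O₅ = 11.407 / 103.7 = 11%.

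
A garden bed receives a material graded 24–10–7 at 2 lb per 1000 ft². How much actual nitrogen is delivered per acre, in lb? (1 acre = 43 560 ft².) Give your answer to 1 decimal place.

20.9 lb N per acre

nitrogen per 1000 ft² = 2 × 24% = 0.48 lb.
Convert to per acre: 0.48 × 43.56 = 20.9088 lb.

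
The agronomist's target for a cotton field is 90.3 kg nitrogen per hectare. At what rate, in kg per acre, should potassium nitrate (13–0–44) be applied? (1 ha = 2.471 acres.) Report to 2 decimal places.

281.11 kg of product per acre

Product per hectare = 90.3 / 13% = 694.615 kg.
Convert to per acre: 694.615 × 0.404694 = 281.107 kg.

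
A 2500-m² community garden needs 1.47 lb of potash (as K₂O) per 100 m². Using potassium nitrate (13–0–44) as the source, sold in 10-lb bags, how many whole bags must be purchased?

9 bags

Product per 100 m² = 1.47 / 44% = 3.34091 lb.
Total product = 3.34091 × 2500 / 100 = 83.5227 lb.
Bags = ⌈83.5227 / 10⌉ = 9.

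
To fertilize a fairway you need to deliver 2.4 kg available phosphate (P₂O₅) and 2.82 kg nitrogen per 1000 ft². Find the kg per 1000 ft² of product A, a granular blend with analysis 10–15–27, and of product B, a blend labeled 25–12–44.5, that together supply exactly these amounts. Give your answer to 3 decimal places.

Let a = kg of product A, b = kg of product B (per 1000 ft²).
P₂O₅: 0.15·a + 0.12·b = 2.4
N: 0.1·a + 0.25·b = 2.82
Solving simultaneously: a = 10.2588, b = 7.17647.

10.259 kg product A, 7.176 kg product B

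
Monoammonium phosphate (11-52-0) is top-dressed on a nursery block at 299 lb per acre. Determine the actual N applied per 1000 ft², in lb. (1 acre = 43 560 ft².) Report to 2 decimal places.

0.76 lb N per thousand sq ft

nitrogen per acre = 299 × 11% = 32.89 lb.
Convert to per 1000 ft²: 32.89 × 0.0229568 = 0.755051 lb.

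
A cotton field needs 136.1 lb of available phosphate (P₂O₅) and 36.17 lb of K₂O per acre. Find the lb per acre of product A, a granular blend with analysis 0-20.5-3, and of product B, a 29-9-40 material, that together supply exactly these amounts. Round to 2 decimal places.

645.46 lb product A, 42.02 lb product B

With a, b = lb per acre of product A and product B:
P₂O₅: 0.205·a + 0.09·b = 136.1
K₂O: 0.03·a + 0.4·b = 36.17
Solving simultaneously: a = 645.456, b = 42.0158.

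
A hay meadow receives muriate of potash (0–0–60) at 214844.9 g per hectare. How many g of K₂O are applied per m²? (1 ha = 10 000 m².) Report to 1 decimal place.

K₂O per hectare = 214844.9 × 60% = 128907 g.
Convert to per m²: 128907 × 0.0001 = 12.8907 g.

12.9 g K₂O per sq m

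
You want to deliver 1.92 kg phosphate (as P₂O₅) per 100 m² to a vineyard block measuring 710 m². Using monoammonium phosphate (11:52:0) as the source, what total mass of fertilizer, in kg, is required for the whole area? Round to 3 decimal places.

Product per 100 m² = 1.92 / 52% = 3.69231 kg.
Total product = 3.69231 × 710 / 100 = 26.2154 kg.

26.215 kg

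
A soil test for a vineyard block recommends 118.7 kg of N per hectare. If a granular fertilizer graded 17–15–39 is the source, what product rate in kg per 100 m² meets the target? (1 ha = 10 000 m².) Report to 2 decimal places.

6.98 kg of product per hundred sq m

Product per hectare = 118.7 / 17% = 698.235 kg.
Convert to per 100 m²: 698.235 × 0.01 = 6.98235 kg.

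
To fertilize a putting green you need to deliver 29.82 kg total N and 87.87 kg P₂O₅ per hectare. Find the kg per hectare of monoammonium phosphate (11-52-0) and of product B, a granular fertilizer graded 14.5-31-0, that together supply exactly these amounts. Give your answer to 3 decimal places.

With a, b = kg per hectare of monoammonium phosphate and product B:
N: 0.11·a + 0.145·b = 29.82
P₂O₅: 0.52·a + 0.31·b = 87.87
Solving simultaneously: a = 84.6719, b = 141.4213.

84.672 kg monoammonium phosphate, 141.421 kg product B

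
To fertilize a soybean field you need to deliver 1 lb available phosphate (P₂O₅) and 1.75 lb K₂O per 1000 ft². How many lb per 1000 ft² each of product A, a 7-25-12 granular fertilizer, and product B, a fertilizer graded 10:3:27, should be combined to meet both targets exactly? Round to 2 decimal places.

3.40 lb product A, 4.97 lb product B

Per-1000 ft² balance (a = product A, b = product B):
P₂O₅: 0.25·a + 0.03·b = 1
K₂O: 0.12·a + 0.27·b = 1.75
From row1: a = (1 − 0.03·b) / 0.25.
Into row2: 0.12·(1 − 0.03·b)/0.25 + 0.27·b = 1.75 → b = 4.9687, a = 3.40376.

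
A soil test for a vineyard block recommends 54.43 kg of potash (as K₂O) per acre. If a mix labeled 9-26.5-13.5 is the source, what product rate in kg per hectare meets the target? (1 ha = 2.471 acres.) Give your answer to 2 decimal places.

Product per acre = 54.43 / 13.5% = 403.185 kg.
Convert to per hectare: 403.185 × 2.471 = 996.271 kg.

996.27 kg of product per hectare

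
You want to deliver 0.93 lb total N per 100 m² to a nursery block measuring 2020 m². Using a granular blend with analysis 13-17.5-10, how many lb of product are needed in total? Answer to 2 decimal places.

Product per 100 m² = 0.93 / 13% = 7.15385 lb.
Total product = 7.15385 × 2020 / 100 = 144.508 lb.

144.51 lb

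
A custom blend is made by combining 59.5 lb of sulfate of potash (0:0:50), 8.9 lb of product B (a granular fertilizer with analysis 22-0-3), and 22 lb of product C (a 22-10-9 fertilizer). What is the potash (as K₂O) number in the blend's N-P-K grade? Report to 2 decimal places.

Total mass = 59.5 + 8.9 + 22 = 90.4 lb.
K₂O mass = 50%×59.5 + 3%×8.9 + 9%×22 = 31.997 lb.
% K₂O = 31.997 / 90.4 = 35.3949%.

35.39% K₂O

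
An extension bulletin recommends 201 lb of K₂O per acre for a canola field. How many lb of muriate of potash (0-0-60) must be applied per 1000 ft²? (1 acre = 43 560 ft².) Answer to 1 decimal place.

Product per acre = 201 / 60% = 335 lb.
Convert to per 1000 ft²: 335 × 0.0229568 = 7.69054 lb.

7.7 lb of product per thousand sq ft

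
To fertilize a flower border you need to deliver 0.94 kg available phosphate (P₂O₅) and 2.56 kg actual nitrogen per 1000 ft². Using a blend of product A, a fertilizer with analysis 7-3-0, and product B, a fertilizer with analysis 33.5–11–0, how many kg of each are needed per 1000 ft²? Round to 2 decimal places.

Let a = kg of product A, b = kg of product B (per 1000 ft²).
P₂O₅: 0.03·a + 0.11·b = 0.94
N: 0.07·a + 0.335·b = 2.56
Eliminate a: (row1) − 0.03/0.07·(row2) → -0.0335714·b = -0.157143, so b = 4.68085.
Back-substitute: a = (0.94 − 0.11·4.68085) / 0.03 = 14.1702.

14.17 kg product A, 4.68 kg product B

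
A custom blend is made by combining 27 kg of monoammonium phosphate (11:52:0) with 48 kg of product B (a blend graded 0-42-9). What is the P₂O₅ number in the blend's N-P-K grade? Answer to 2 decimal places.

45.60% P₂O₅

Total mass = 27 + 48 = 75 kg.
P₂O₅ mass = 52%×27 + 42%×48 = 34.2 kg.
% P₂O₅ = 34.2 / 75 = 45.6%.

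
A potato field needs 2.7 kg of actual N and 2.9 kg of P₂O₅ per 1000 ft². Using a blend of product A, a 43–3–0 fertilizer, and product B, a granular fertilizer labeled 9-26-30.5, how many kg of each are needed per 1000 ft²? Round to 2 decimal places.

Let a = kg of product A, b = kg of product B (per 1000 ft²).
N: 0.43·a + 0.09·b = 2.7
P₂O₅: 0.03·a + 0.26·b = 2.9
Solving simultaneously: a = 4.04216, b = 10.6874.

4.04 kg product A, 10.69 kg product B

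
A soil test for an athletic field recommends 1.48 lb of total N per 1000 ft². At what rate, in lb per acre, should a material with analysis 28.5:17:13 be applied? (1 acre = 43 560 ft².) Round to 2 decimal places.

Product per 1000 ft² = 1.48 / 28.5% = 5.19298 lb.
Convert to per acre: 5.19298 × 43.56 = 226.206 lb.

226.21 lb of product per acre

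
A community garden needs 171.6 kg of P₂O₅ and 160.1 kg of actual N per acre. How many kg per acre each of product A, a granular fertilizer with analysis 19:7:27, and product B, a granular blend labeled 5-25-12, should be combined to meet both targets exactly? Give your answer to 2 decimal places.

Per-acre balance (a = product A, b = product B):
P₂O₅: 0.07·a + 0.25·b = 171.6
N: 0.19·a + 0.05·b = 160.1
Eliminate b: (row1) − 0.25/0.05·(row2) → -0.88·a = -628.9, so a = 714.659.
Then b = (160.1 − 0.19·714.659) / 0.05 = 486.295.

714.66 kg product A, 486.30 kg product B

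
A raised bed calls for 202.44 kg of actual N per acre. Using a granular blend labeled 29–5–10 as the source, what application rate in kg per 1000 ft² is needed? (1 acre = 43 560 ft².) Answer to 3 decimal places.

16.025 kg of product per thousand sq ft

Product per acre = 202.44 / 29% = 698.069 kg.
Convert to per 1000 ft²: 698.069 × 0.0229568 = 16.02546 kg.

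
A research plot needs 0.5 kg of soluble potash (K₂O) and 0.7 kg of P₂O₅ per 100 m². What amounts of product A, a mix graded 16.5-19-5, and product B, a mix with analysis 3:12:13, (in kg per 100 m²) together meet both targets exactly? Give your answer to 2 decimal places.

1.66 kg product A, 3.21 kg product B

Per-100 m² balance (a = product A, b = product B):
K₂O: 0.05·a + 0.13·b = 0.5
P₂O₅: 0.19·a + 0.12·b = 0.7
Eliminate b: (row1) − 0.13/0.12·(row2) → -0.155833·a = -0.258333, so a = 1.65775.
Then b = (0.7 − 0.19·1.65775) / 0.12 = 3.20856.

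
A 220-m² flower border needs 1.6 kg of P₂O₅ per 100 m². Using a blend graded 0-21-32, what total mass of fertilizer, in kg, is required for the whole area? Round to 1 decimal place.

16.8 kg

Product per 100 m² = 1.6 / 21% = 7.61905 kg.
Total product = 7.61905 × 220 / 100 = 16.7619 kg.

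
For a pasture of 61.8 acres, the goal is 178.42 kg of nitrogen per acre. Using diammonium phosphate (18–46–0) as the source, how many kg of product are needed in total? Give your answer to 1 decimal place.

61257.5 kg

Product per acre = 178.42 / 18% = 991.222 kg.
Total product = 991.222 × 61.8 = 61257.53 kg.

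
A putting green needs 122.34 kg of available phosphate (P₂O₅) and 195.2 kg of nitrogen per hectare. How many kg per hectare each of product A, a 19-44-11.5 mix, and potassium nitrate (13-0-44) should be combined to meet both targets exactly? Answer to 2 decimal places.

278.05 kg product A, 1095.16 kg potassium nitrate

Per-hectare balance (a = product A, b = potassium nitrate):
P₂O₅: 0.44·a + 0·b = 122.34
N: 0.19·a + 0.13·b = 195.2
Solving simultaneously: a = 278.045, b = 1095.164.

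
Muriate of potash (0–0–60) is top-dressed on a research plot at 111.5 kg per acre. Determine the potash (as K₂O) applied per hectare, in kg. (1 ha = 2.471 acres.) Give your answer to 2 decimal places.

165.31 kg K₂O per hectare

K₂O per acre = 111.5 × 60% = 66.9 kg.
Convert to per hectare: 66.9 × 2.471 = 165.3099 kg.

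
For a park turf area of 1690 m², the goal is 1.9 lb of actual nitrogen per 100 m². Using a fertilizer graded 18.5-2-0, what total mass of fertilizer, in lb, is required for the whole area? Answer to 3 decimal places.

173.568 lb

Product per 100 m² = 1.9 / 18.5% = 10.2703 lb.
Total product = 10.2703 × 1690 / 100 = 173.5676 lb.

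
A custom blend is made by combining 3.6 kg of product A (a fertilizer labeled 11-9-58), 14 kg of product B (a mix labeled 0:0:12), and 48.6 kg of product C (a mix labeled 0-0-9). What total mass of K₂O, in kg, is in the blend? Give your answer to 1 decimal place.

K₂O mass = 58%×3.6 + 12%×14 + 9%×48.6 = 8.142 kg.

8.1 kg K₂O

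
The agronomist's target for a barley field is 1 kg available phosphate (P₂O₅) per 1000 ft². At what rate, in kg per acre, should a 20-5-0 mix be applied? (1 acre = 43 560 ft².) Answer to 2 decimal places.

Product per 1000 ft² = 1 / 5% = 20 kg.
Convert to per acre: 20 × 43.56 = 871.2 kg.

871.20 kg of product per acre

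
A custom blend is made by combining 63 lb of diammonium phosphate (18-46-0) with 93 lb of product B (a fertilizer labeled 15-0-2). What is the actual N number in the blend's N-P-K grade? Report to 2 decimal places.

16.21% N

Total mass = 63 + 93 = 156 lb.
N mass = 18%×63 + 15%×93 = 25.29 lb.
% N = 25.29 / 156 = 16.2115%.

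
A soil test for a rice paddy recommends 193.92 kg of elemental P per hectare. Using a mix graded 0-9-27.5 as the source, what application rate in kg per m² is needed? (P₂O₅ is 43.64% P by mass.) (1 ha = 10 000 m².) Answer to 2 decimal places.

0.49 kg of product per sq m

As P₂O₅: 193.92 / 0.4364 = 444.363 kg per hectare.
Product per hectare = 444.363 / 9% = 4937.37 kg.
Convert to per m²: 4937.37 × 0.0001 = 0.493737 kg.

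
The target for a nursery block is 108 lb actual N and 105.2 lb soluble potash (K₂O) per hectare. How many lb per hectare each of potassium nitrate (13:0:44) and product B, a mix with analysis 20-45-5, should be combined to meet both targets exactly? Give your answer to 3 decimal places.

Let a = lb of potassium nitrate, b = lb of product B (per hectare).
N: 0.13·a + 0.2·b = 108
K₂O: 0.44·a + 0.05·b = 105.2
Solving simultaneously: a = 191.9018, b = 415.2638.

191.902 lb potassium nitrate, 415.264 lb product B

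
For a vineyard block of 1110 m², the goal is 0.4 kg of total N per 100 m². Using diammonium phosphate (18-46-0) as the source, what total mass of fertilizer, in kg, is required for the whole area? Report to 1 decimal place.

Product per 100 m² = 0.4 / 18% = 2.22222 kg.
Total product = 2.22222 × 1110 / 100 = 24.6667 kg.

24.7 kg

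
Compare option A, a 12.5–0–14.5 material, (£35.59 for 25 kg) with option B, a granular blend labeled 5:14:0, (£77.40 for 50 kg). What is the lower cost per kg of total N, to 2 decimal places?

£11.39 per kg N (option A)

option A: N per bag = 25 × 12.5% = 3.125 kg; cost = 35.59 / 3.125 = £11.3888/kg N.
option B: N per bag = 50 × 5% = 2.5 kg; cost = 77.40 / 2.5 = £30.9600/kg N.
option A is cheaper.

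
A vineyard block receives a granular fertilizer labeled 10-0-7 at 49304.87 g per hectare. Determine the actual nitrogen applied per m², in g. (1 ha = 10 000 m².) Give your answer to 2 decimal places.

0.49 g N per sq m

nitrogen per hectare = 49304.87 × 10% = 4930.49 g.
Convert to per m²: 4930.49 × 0.0001 = 0.493049 g.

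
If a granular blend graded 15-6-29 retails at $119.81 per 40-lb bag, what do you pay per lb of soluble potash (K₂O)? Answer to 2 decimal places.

K₂O in bag = 40 × 29% = 11.6 lb.
Cost per lb K₂O = $119.81 / 11.6 = $10.3284.

$10.33 per lb K₂O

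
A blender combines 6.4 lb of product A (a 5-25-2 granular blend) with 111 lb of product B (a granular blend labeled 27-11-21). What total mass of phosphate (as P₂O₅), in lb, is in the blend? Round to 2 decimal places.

P₂O₅ mass = 25%×6.4 + 11%×111 = 13.81 lb.

13.81 lb P₂O₅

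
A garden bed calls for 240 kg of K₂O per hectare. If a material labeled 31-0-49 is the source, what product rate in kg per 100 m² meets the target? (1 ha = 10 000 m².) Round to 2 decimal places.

Product per hectare = 240 / 49% = 489.796 kg.
Convert to per 100 m²: 489.796 × 0.01 = 4.89796 kg.

4.90 kg of product per hundred sq m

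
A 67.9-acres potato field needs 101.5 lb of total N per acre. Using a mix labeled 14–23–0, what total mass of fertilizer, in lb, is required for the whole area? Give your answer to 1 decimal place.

49227.5 lb

Product per acre = 101.5 / 14% = 725 lb.
Total product = 725 × 67.9 = 49227.5 lb.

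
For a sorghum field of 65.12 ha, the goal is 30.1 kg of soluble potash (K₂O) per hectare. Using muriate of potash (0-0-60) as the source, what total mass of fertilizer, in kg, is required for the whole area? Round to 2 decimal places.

3266.85 kg

Product per hectare = 30.1 / 60% = 50.1667 kg.
Total product = 50.1667 × 65.12 = 3266.853 kg.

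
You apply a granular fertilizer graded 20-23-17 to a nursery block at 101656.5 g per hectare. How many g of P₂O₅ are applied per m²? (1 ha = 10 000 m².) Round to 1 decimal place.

P₂O₅ per hectare = 101656.5 × 23% = 23381 g.
Convert to per m²: 23381 × 0.0001 = 2.3381 g.

2.3 g P₂O₅ per sq m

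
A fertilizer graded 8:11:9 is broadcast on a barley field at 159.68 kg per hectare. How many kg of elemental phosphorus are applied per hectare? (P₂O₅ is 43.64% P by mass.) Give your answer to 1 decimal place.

7.7 kg P per hectare

P₂O₅ per hectare = 159.68 × 11% = 17.5648 kg.
Elemental P = 17.5648 × 0.4364 = 7.66528 kg per hectare.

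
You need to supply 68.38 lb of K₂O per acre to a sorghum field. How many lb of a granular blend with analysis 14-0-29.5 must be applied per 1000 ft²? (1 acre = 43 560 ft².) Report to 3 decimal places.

5.321 lb of product per thousand sq ft

Product per acre = 68.38 / 29.5% = 231.797 lb.
Convert to per 1000 ft²: 231.797 × 0.0229568 = 5.32132 lb.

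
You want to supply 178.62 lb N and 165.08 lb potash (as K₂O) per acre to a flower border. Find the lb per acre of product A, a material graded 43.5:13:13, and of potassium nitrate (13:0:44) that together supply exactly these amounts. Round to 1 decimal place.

With a, b = lb per acre of product A and potassium nitrate:
N: 0.435·a + 0.13·b = 178.62
K₂O: 0.13·a + 0.44·b = 165.08
Eliminate a: (row1) − 0.435/0.13·(row2) → -1.34231·b = -373.763, so b = 278.448.
Back-substitute: a = (178.62 − 0.13·278.448) / 0.435 = 327.406.

327.4 lb product A, 278.4 lb potassium nitrate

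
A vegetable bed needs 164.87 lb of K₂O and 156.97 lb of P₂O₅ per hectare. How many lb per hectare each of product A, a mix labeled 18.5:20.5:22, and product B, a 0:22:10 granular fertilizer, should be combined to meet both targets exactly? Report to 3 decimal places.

737.434 lb product A, 26.346 lb product B

Per-hectare balance (a = product A, b = product B):
K₂O: 0.22·a + 0.1·b = 164.87
P₂O₅: 0.205·a + 0.22·b = 156.97
Eliminate b: (row1) − 0.1/0.22·(row2) → 0.126818·a = 93.52, so a = 737.4337.
Then b = (156.97 − 0.205·737.4337) / 0.22 = 26.3459.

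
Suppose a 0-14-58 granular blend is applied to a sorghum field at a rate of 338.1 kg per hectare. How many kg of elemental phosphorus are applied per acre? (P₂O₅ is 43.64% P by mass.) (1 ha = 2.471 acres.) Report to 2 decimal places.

P₂O₅ per hectare = 338.1 × 14% = 47.334 kg.
Elemental P = 47.334 × 0.4364 = 20.6566 kg per hectare.
Convert to per acre: 20.6566 × 0.404694 = 8.35959 kg.

8.36 kg P per acre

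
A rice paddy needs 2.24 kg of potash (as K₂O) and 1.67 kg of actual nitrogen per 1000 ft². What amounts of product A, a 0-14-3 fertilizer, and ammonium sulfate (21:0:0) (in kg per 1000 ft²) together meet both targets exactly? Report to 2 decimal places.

74.67 kg product A, 7.95 kg ammonium sulfate

Per-1000 ft² balance (a = product A, b = ammonium sulfate):
K₂O: 0.03·a + 0·b = 2.24
N: 0·a + 0.21·b = 1.67
Solving simultaneously: a = 74.6667, b = 7.95238.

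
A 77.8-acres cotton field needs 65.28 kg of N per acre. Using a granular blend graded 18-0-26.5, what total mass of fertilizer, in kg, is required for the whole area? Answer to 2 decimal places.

Product per acre = 65.28 / 18% = 362.667 kg.
Total product = 362.667 × 77.8 = 28215.467 kg.

28215.47 kg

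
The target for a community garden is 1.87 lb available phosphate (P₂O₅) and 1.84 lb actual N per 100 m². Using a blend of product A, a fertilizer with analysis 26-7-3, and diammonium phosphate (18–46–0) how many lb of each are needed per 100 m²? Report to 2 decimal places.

4.76 lb product A, 3.34 lb diammonium phosphate

Per-100 m² balance (a = product A, b = diammonium phosphate):
P₂O₅: 0.07·a + 0.46·b = 1.87
N: 0.26·a + 0.18·b = 1.84
From row1: a = (1.87 − 0.46·b) / 0.07.
Into row2: 0.26·(1.87 − 0.46·b)/0.07 + 0.18·b = 1.84 → b = 3.34019, a = 4.76449.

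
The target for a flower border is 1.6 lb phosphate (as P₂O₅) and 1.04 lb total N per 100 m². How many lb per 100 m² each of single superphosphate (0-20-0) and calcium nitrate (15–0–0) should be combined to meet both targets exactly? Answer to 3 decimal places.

With a, b = lb per 100 m² of single superphosphate and calcium nitrate:
P₂O₅: 0.2·a + 0·b = 1.6
N: 0·a + 0.15·b = 1.04
Solving simultaneously: a = 8, b = 6.93333.

8.000 lb single superphosphate, 6.933 lb calcium nitrate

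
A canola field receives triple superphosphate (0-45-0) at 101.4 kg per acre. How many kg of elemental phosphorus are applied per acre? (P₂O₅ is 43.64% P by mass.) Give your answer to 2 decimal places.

P₂O₅ per acre = 101.4 × 45% = 45.63 kg.
Elemental P = 45.63 × 0.4364 = 19.9129 kg per acre.

19.91 kg P per acre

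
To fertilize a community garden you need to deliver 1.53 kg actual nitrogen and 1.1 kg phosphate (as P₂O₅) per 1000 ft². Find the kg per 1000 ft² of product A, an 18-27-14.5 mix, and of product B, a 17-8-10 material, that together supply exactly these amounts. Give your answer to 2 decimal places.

With a, b = kg per 1000 ft² of product A and product B:
N: 0.18·a + 0.17·b = 1.53
P₂O₅: 0.27·a + 0.08·b = 1.1
Eliminate b: (row1) − 0.17/0.08·(row2) → -0.39375·a = -0.8075, so a = 2.05079.
Then b = (1.1 − 0.27·2.05079) / 0.08 = 6.82857.

2.05 kg product A, 6.83 kg product B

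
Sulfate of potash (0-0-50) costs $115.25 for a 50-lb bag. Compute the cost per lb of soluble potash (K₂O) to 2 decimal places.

$4.61 per lb K₂O

K₂O in bag = 50 × 50% = 25 lb.
Cost per lb K₂O = $115.25 / 25 = $4.6100.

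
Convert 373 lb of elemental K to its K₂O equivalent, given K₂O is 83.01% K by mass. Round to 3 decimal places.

449.343 lb K₂O

K₂O = 373 / 0.8301 = 449.34345 lb.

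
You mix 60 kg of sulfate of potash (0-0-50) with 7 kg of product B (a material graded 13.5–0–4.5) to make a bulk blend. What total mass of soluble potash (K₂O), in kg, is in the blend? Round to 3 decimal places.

K₂O mass = 50%×60 + 4.5%×7 = 30.315 kg.

30.315 kg K₂O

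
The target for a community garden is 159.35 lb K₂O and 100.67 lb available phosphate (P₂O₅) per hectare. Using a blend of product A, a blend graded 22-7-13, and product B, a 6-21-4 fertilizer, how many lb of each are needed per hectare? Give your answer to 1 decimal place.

1201.5 lb product A, 78.9 lb product B

Let a = lb of product A, b = lb of product B (per hectare).
K₂O: 0.13·a + 0.04·b = 159.35
P₂O₅: 0.07·a + 0.21·b = 100.67
Eliminate a: (row1) − 0.13/0.07·(row2) → -0.35·b = -27.6086, so b = 78.8816.
Back-substitute: a = (159.35 − 0.04·78.8816) / 0.13 = 1201.498.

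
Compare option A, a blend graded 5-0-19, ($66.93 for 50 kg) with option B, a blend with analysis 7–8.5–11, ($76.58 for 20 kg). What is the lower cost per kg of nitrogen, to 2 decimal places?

option A: N per bag = 50 × 5% = 2.5 kg; cost = 66.93 / 2.5 = $26.7720/kg N.
option B: N per bag = 20 × 7% = 1.4 kg; cost = 76.58 / 1.4 = $54.7000/kg N.
option A is cheaper.

$26.77 per kg N (option A)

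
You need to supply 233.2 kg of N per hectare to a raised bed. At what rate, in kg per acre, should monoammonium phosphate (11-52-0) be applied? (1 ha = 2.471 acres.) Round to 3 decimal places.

Product per hectare = 233.2 / 11% = 2120 kg.
Convert to per acre: 2120 × 0.404694 = 857.9522 kg.

857.952 kg of product per acre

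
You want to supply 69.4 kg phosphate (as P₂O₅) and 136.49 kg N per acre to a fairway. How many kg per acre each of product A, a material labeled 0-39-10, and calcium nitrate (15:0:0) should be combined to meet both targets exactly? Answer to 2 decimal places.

Per-acre balance (a = product A, b = calcium nitrate):
P₂O₅: 0.39·a + 0·b = 69.4
N: 0·a + 0.15·b = 136.49
Solving simultaneously: a = 177.949, b = 909.933.

177.95 kg product A, 909.93 kg calcium nitrate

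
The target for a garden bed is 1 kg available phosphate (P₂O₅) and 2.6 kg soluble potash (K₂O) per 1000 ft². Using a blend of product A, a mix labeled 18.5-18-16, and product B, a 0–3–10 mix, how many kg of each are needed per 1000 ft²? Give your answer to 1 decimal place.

With a, b = kg per 1000 ft² of product A and product B:
P₂O₅: 0.18·a + 0.03·b = 1
K₂O: 0.16·a + 0.1·b = 2.6
Eliminate a: (row1) − 0.18/0.16·(row2) → -0.0825·b = -1.925, so b = 23.3333.
Back-substitute: a = (1 − 0.03·23.3333) / 0.18 = 1.66667.

1.7 kg product A, 23.3 kg product B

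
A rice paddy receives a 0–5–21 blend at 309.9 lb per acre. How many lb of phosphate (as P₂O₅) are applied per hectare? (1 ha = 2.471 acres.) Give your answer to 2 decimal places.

P₂O₅ per acre = 309.9 × 5% = 15.495 lb.
Convert to per hectare: 15.495 × 2.471 = 38.2881 lb.

38.29 lb P₂O₅ per hectare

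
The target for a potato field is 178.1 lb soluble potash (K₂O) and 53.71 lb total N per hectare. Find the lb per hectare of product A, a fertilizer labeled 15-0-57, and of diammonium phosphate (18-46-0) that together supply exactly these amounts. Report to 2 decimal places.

Let a = lb of product A, b = lb of diammonium phosphate (per hectare).
K₂O: 0.57·a + 0·b = 178.1
N: 0.15·a + 0.18·b = 53.71
Eliminate a: (row1) − 0.57/0.15·(row2) → -0.684·b = -25.998, so b = 38.0088.
Back-substitute: a = (178.1 − 0·38.0088) / 0.57 = 312.456.

312.46 lb product A, 38.01 lb diammonium phosphate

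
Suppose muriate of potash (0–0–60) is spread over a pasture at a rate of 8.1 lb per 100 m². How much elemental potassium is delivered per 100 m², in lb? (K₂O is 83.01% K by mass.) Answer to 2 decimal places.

K₂O per 100 m² = 8.1 × 60% = 4.86 lb.
Elemental K = 4.86 × 0.8301 = 4.03429 lb per 100 m².

4.03 lb K per hundred sq m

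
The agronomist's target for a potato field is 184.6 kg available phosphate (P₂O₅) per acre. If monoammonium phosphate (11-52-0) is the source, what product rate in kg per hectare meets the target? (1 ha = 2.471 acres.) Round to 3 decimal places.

877.205 kg of product per hectare

Product per acre = 184.6 / 52% = 355 kg.
Convert to per hectare: 355 × 2.471 = 877.205 kg.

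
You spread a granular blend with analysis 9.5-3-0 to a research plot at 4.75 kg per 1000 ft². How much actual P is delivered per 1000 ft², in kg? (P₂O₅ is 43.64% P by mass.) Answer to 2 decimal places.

0.06 kg P per thousand sq ft

P₂O₅ per 1000 ft² = 4.75 × 3% = 0.1425 kg.
Elemental P = 0.1425 × 0.4364 = 0.062187 kg per 1000 ft².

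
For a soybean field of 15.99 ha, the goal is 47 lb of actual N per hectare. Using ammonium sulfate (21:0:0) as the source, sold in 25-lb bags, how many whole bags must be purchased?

Product per hectare = 47 / 21% = 223.81 lb.
Total product = 223.81 × 15.99 = 3578.71 lb.
Bags = ⌈3578.71 / 25⌉ = 144.

144 bags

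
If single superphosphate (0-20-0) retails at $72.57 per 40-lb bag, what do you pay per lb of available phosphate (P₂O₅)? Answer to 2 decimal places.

$9.07 per lb P₂O₅

P₂O₅ in bag = 40 × 20% = 8 lb.
Cost per lb P₂O₅ = $72.57 / 8 = $9.0712.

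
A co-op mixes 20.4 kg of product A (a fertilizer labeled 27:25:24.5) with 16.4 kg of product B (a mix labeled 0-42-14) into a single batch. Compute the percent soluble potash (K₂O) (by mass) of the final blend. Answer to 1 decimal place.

19.8% K₂O

Total mass = 20.4 + 16.4 = 36.8 kg.
K₂O mass = 24.5%×20.4 + 14%×16.4 = 7.294 kg.
% K₂O = 7.294 / 36.8 = 19.8207%.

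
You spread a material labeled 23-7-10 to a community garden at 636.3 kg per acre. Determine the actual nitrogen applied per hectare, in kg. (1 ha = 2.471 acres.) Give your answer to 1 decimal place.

361.6 kg N per hectare

nitrogen per acre = 636.3 × 23% = 146.349 kg.
Convert to per hectare: 146.349 × 2.471 = 361.628 kg.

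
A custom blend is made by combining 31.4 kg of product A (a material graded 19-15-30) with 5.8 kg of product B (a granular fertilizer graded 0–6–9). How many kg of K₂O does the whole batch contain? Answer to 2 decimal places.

9.94 kg K₂O

K₂O mass = 30%×31.4 + 9%×5.8 = 9.942 kg.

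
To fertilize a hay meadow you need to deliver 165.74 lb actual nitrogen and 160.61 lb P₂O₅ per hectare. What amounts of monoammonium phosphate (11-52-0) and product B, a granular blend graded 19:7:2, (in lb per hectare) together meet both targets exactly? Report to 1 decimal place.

207.6 lb monoammonium phosphate, 752.1 lb product B

Let a = lb of monoammonium phosphate, b = lb of product B (per hectare).
N: 0.11·a + 0.19·b = 165.74
P₂O₅: 0.52·a + 0.07·b = 160.61
From row1: a = (165.74 − 0.19·b) / 0.11.
Into row2: 0.52·(165.74 − 0.19·b)/0.11 + 0.07·b = 160.61 → b = 752.115, a = 207.619.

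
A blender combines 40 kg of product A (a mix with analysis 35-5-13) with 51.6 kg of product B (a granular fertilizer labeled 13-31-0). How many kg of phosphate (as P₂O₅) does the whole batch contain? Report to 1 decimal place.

18.0 kg P₂O₅

P₂O₅ mass = 5%×40 + 31%×51.6 = 17.996 kg.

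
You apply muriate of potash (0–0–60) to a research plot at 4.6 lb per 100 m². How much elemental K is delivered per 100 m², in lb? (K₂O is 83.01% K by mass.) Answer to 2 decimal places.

2.29 lb K per hundred sq m

K₂O per 100 m² = 4.6 × 60% = 2.76 lb.
Elemental K = 2.76 × 0.8301 = 2.29108 lb per 100 m².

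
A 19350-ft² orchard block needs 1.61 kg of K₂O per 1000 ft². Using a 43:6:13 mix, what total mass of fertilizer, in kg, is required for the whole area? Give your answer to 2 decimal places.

239.64 kg

Product per 1000 ft² = 1.61 / 13% = 12.3846 kg.
Total product = 12.3846 × 19350 / 1000 = 239.642 kg.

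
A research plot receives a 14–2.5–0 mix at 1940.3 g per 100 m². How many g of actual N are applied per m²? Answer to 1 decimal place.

nitrogen per 100 m² = 1940.3 × 14% = 271.642 g.
Convert to per m²: 271.642 × 0.01 = 2.71642 g.

2.7 g N per sq m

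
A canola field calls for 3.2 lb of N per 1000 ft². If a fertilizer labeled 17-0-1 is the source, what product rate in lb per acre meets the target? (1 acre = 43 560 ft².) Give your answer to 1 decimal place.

Product per 1000 ft² = 3.2 / 17% = 18.8235 lb.
Convert to per acre: 18.8235 × 43.56 = 819.953 lb.

820.0 lb of product per acre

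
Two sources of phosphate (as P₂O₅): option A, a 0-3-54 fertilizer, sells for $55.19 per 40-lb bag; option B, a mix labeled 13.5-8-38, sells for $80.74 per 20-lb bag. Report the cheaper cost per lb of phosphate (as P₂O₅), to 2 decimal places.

option A: P₂O₅ per bag = 40 × 3% = 1.2 lb; cost = 55.19 / 1.2 = $45.9917/lb P₂O₅.
option B: P₂O₅ per bag = 20 × 8% = 1.6 lb; cost = 80.74 / 1.6 = $50.4625/lb P₂O₅.
option A is cheaper.

$45.99 per lb P₂O₅ (option A)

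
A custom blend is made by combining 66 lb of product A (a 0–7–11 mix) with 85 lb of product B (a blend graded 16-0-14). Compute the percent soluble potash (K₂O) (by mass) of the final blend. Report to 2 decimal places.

Total mass = 66 + 85 = 151 lb.
K₂O mass = 11%×66 + 14%×85 = 19.16 lb.
% K₂O = 19.16 / 151 = 12.6887%.

12.69% K₂O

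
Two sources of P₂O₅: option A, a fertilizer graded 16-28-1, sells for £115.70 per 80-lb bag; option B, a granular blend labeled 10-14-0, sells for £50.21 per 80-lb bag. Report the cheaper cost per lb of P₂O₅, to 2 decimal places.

option A: P₂O₅ per bag = 80 × 28% = 22.4 lb; cost = 115.70 / 22.4 = £5.1652/lb P₂O₅.
option B: P₂O₅ per bag = 80 × 14% = 11.2 lb; cost = 50.21 / 11.2 = £4.4830/lb P₂O₅.
option B is cheaper.

£4.48 per lb P₂O₅ (option B)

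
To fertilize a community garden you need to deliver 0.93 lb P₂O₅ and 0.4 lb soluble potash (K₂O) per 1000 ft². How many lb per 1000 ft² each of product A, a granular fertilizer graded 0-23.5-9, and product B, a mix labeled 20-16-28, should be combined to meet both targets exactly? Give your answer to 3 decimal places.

With a, b = lb per 1000 ft² of product A and product B:
P₂O₅: 0.235·a + 0.16·b = 0.93
K₂O: 0.09·a + 0.28·b = 0.4
From row1: a = (0.93 − 0.16·b) / 0.235.
Into row2: 0.09·(0.93 − 0.16·b)/0.235 + 0.28·b = 0.4 → b = 0.200389, a = 3.82101.

3.821 lb product A, 0.200 lb product B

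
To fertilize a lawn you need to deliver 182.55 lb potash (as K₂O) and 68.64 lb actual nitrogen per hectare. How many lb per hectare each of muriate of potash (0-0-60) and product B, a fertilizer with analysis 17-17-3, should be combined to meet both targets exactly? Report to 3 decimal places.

284.062 lb muriate of potash, 403.765 lb product B

Per-hectare balance (a = muriate of potash, b = product B):
K₂O: 0.6·a + 0.03·b = 182.55
N: 0·a + 0.17·b = 68.64
Solving simultaneously: a = 284.0618, b = 403.7647.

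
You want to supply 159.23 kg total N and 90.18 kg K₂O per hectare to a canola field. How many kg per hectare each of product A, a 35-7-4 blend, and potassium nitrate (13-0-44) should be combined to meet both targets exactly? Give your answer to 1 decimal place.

392.1 kg product A, 169.3 kg potassium nitrate

Per-hectare balance (a = product A, b = potassium nitrate):
N: 0.35·a + 0.13·b = 159.23
K₂O: 0.04·a + 0.44·b = 90.18
From row1: a = (159.23 − 0.13·b) / 0.35.
Into row2: 0.04·(159.23 − 0.13·b)/0.35 + 0.44·b = 90.18 → b = 169.313, a = 392.055.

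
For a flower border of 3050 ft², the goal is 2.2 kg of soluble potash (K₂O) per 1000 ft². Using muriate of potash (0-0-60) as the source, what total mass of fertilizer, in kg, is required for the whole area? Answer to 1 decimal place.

Product per 1000 ft² = 2.2 / 60% = 3.66667 kg.
Total product = 3.66667 × 3050 / 1000 = 11.1833 kg.

11.2 kg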